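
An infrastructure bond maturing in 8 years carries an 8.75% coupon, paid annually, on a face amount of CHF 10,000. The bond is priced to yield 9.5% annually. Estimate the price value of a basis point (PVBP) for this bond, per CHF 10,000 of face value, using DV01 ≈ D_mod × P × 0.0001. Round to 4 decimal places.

Periodic yield y = 0.095.
  t   CF        PV=CF/(1+0.095)^t    t·PV
  1       875.00       799.0868       799.0868
  2       875.00       729.7596     1,459.5192
  3       875.00       666.4471     1,999.3414
  4       875.00       608.6275     2,434.5100
  5       875.00       555.8242     2,779.1210
  6       875.00       507.6020     3,045.6121
  7       875.00       463.5635     3,244.9444
  8    10,875.00     5,261.5816    42,092.6530
  Σ                  9,592.4923    57,854.7879
P = 9,592.4923; D_Mac = 6.03126 yrs; D_mod = 5.50800 yrs.
DV01 ≈ 5.50800 × 9,592.4923 × 0.0001 = 5.283542.

CHF 5.2835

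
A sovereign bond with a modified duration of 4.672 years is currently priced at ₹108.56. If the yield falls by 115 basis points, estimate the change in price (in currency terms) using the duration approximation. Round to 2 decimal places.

+₹5.83

Duration approximation: ΔP/P ≈ -D_mod · Δy = -4.672 × (-0.0115) = +0.053728.
ΔP ≈ 108.56 × (+0.053728) = +5.83271168.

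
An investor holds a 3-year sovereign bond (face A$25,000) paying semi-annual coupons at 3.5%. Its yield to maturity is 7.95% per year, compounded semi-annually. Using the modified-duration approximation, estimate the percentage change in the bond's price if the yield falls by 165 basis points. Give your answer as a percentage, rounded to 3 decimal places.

+4.545%

Periodic yield y = 0.03975. Modified duration first:
  t   CF        PV=CF/(1+0.03975)^t    t·PV
  1       437.50       420.7742       420.7742
  2       437.50       404.6879       809.3758
  3       437.50       389.2165     1,167.6496
  4       437.50       374.3366     1,497.3466
  5       437.50       360.0256     1,800.1281
  6    25,437.50    20,132.6458   120,795.8746
  Σ                 22,081.6867   126,491.1489
P = 22,081.6867; D_Mac = 5.72833 half-year periods = 2.86416 yrs; D_mod = 2.86416/(1+0.03975) = 2.75467 yrs.
ΔP/P ≈ -D_mod · Δy = -2.75467 × (-0.0165) = +0.045452 = +4.5452%.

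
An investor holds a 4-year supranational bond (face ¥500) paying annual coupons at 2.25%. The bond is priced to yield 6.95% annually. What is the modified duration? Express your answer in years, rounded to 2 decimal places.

3.61 years

Periodic yield y = 0.0695. First find Macaulay duration:
  t   CF        PV=CF/(1+0.0695)^t    t·PV
  1        11.25        10.5189        10.5189
  2        11.25         9.8354        19.6708
  3        11.25         9.1962        27.5887
  4       511.25       390.7601     1,563.0402
  Σ                    420.3106     1,620.8186
P = 420.3106; Macaulay duration = 1,620.8186 / 420.3106 = 3.85624 years.
Modified duration = D_Mac / (1 + y) = 3.85624 / 1.0695 = 3.60565 years.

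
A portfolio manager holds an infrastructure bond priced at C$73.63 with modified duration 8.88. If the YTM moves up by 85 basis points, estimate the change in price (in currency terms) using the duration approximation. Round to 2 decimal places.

-C$5.56

Duration approximation: ΔP/P ≈ -D_mod · Δy = -8.88 × (+0.0085) = -0.075480.
ΔP ≈ 73.63 × (-0.075480) = -5.5575924.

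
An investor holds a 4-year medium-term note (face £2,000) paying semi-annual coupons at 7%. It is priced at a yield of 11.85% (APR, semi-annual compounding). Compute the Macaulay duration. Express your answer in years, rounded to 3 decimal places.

Periodic yield y = 0.05925. Discount each cash flow and weight by its period:
  t   CF        PV=CF/(1+0.05925)^t    t·PV
  1        70.00        66.0845        66.0845
  2        70.00        62.3880       124.7760
  3        70.00        58.8983       176.6948
  4        70.00        55.6038       222.4150
  5        70.00        52.4935       262.4676
  6        70.00        49.5573       297.3435
  7        70.00        46.7852       327.4966
  8     2,070.00     1,306.1184    10,448.9476
  Σ                  1,697.9290    11,926.2257
Price P = Σ PV = 1,697.9290.
Macaulay duration = Σ(t·PV) / P = 11,926.2257 / 1,697.9290 = 7.02398 half-year periods.
In years: 7.02398 / 2 = 3.51199 years.

3.512 years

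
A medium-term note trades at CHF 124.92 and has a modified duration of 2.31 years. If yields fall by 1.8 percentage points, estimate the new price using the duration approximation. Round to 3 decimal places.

Duration approximation: ΔP/P ≈ -D_mod · Δy = -2.31 × (-0.018) = +0.041580.
New price ≈ 124.92 × (1 + 0.041580) = 130.1141736.

CHF 130.114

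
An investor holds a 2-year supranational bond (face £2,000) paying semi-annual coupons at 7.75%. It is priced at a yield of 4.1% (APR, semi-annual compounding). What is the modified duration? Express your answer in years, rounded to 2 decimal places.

1.86 years

Periodic yield y = 0.0205. First find Macaulay duration:
  t   CF        PV=CF/(1+0.0205)^t    t·PV
  1        77.50        75.9432        75.9432
  2        77.50        74.4176       148.8352
  3        77.50        72.9227       218.7681
  4     2,077.50     1,915.5302     7,662.1207
  Σ                  2,138.8136     8,105.6671
P = 2,138.8136; Macaulay duration = 8,105.6671 / 2,138.8136 = 3.78980 half-year periods = 1.89490 years.
Modified duration = D_Mac / (1 + y) = 1.89490 / 1.0205 = 1.85683 years.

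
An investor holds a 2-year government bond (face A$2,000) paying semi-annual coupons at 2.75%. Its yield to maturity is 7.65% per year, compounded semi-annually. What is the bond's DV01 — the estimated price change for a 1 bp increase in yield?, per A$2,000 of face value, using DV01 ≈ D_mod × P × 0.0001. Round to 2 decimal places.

Periodic yield y = 0.03825.
  t   CF        PV=CF/(1+0.03825)^t    t·PV
  1        27.50        26.4869        26.4869
  2        27.50        25.5111        51.0222
  3        27.50        24.5712        73.7137
  4     2,027.50     1,744.8299     6,979.3197
  Σ                  1,821.3991     7,130.5425
P = 1,821.3991; D_Mac = 3.91487 half-year periods = 1.95744 yrs; D_mod = 1.88532 yrs.
DV01 ≈ 1.88532 × 1,821.3991 × 0.0001 = 0.343392.

A$0.34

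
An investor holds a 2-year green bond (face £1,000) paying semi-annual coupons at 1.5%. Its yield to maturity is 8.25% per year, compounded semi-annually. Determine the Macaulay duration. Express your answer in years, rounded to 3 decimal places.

Periodic yield y = 0.04125. Discount each cash flow and weight by its period:
  t   CF        PV=CF/(1+0.04125)^t    t·PV
  1         7.50         7.2029         7.2029
  2         7.50         6.9175        13.8351
  3         7.50         6.6435        19.9305
  4     1,007.50       857.0872     3,428.3487
  Σ                    877.8511     3,469.3171
Price P = Σ PV = 877.8511.
Macaulay duration = Σ(t·PV) / P = 3,469.3171 / 877.8511 = 3.95206 half-year periods.
In years: 3.95206 / 2 = 1.97603 years.

1.976 years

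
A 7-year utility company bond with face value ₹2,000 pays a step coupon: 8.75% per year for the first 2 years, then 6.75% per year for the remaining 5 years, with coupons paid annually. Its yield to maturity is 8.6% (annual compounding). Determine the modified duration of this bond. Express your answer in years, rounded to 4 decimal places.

Periodic yield y = 0.086. First find Macaulay duration:
  t   CF        PV=CF/(1+0.086)^t    t·PV
  1       175.00       161.1418       161.1418
  2       175.00       148.3810       296.7621
  3       135.00       105.4009       316.2027
  4       135.00        97.0542       388.2169
  5       135.00        89.3685       446.8427
  6       135.00        82.2915       493.7488
  7     2,135.00     1,198.3650     8,388.5547
  Σ                  1,882.0029    10,491.4697
P = 1,882.0029; Macaulay duration = 10,491.4697 / 1,882.0029 = 5.57463 years.
Modified duration = D_Mac / (1 + y) = 5.57463 / 1.086 = 5.13318 years.

5.1332 years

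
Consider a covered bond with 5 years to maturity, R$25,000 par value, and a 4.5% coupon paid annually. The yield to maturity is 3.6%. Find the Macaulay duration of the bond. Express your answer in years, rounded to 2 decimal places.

4.60 years

Periodic yield y = 0.036. Discount each cash flow and weight by its year:
  t   CF        PV=CF/(1+0.036)^t    t·PV
  1     1,125.00     1,085.9073     1,085.9073
  2     1,125.00     1,048.1731     2,096.3462
  3     1,125.00     1,011.7501     3,035.2503
  4     1,125.00       976.5928     3,906.3710
  5    26,125.00    21,890.5928   109,452.9639
  Σ                 26,013.0161   119,576.8388
Price P = Σ PV = 26,013.0161.
Macaulay duration = Σ(t·PV) / P = 119,576.8388 / 26,013.0161 = 4.59681 years.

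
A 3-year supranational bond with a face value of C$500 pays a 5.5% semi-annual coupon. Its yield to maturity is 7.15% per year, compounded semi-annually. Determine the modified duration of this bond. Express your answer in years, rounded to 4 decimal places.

2.7044 years

Periodic yield y = 0.03575. First find Macaulay duration:
  t   CF        PV=CF/(1+0.03575)^t    t·PV
  1        13.75        13.2754        13.2754
  2        13.75        12.8172        25.6344
  3        13.75        12.3748        37.1244
  4        13.75        11.9477        47.7906
  5        13.75        11.5353        57.6764
  6       513.75       416.1234     2,496.7407
  Σ                    478.0738     2,678.2418
P = 478.0738; Macaulay duration = 2,678.2418 / 478.0738 = 5.60215 half-year periods = 2.80108 years.
Modified duration = D_Mac / (1 + y) = 2.80108 / 1.03575 = 2.70439 years.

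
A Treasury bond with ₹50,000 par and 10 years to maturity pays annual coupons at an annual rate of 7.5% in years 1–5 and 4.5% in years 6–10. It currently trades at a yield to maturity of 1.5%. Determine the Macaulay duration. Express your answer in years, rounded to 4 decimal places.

Periodic yield y = 0.015. Discount each cash flow and weight by its year:
  t   CF        PV=CF/(1+0.015)^t    t·PV
  1     3,750.00     3,694.5813     3,694.5813
  2     3,750.00     3,639.9816     7,279.9631
  3     3,750.00     3,586.1887    10,758.5662
  4     3,750.00     3,533.1909    14,132.7635
  5     3,750.00     3,480.9762    17,404.8811
  6     2,250.00     2,057.7199    12,346.3196
  7     2,250.00     2,027.3103    14,191.1720
  8     2,250.00     1,997.3500    15,978.8002
  9     2,250.00     1,967.8325    17,710.4929
  10   52,250.00    45,022.1129   450,221.1286
  Σ                 71,007.2443   563,718.6684
Price P = Σ PV = 71,007.2443.
Macaulay duration = Σ(t·PV) / P = 563,718.6684 / 71,007.2443 = 7.93889 years.

7.9389 years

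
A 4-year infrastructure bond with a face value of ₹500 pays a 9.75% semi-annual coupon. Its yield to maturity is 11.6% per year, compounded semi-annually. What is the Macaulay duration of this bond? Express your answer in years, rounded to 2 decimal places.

3.39 years

Periodic yield y = 0.058. Discount each cash flow and weight by its period:
  t   CF        PV=CF/(1+0.058)^t    t·PV
  1       24.375        23.0388        23.0388
  2       24.375        21.7758        43.5515
  3       24.375        20.5820        61.7460
  4       24.375        19.4537        77.8148
  5       24.375        18.3872        91.9361
  6       24.375        17.3792       104.2754
  7       24.375        16.4265       114.9855
  8      524.375       334.0078     2,672.0626
  Σ                    471.0510     3,189.4106
Price P = Σ PV = 471.0510.
Macaulay duration = Σ(t·PV) / P = 3,189.4106 / 471.0510 = 6.77084 half-year periods.
In years: 6.77084 / 2 = 3.38542 years.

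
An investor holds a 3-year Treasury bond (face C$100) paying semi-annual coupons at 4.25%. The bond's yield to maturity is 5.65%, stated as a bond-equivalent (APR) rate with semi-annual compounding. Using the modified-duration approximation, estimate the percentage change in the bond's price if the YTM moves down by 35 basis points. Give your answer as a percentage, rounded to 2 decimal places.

Periodic yield y = 0.02825. Modified duration first:
  t   CF        PV=CF/(1+0.02825)^t    t·PV
  1        2.125         2.0666         2.0666
  2        2.125         2.0098         4.0197
  3        2.125         1.9546         5.8639
  4        2.125         1.9009         7.6037
  5        2.125         1.8487         9.2435
  6      102.125        86.4052       518.4311
  Σ                     96.1859       547.2284
P = 96.1859; D_Mac = 5.68928 half-year periods = 2.84464 yrs; D_mod = 2.84464/(1+0.02825) = 2.76649 yrs.
ΔP/P ≈ -D_mod · Δy = -2.76649 × (-0.0035) = +0.009683 = +0.9683%.

+0.97%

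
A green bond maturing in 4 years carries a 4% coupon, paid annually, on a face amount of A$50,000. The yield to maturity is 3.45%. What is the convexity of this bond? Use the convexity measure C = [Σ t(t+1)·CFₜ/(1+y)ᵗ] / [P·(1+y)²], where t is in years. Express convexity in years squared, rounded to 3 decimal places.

17.307

With y = 0.0345:
  t   CF        PV=CF/(1+0.0345)^t    t·PV        t(t+1)·PV
  1     2,000.00     1,933.3011     1,933.3011       3,866.6022
  2     2,000.00     1,868.8266     3,737.6532      11,212.9596
  3     2,000.00     1,806.5023     5,419.5068      21,678.0272
  4    52,000.00    45,402.6669   181,610.6676     908,053.3381
  Σ                 51,011.2969   192,701.1287     944,810.9271
P = 51,011.2969.
Convexity = Σ t(t+1)·PV / [P·(1+y)²] = 944,810.9271 / (51,011.2969 × 1.070190) = 17.30683.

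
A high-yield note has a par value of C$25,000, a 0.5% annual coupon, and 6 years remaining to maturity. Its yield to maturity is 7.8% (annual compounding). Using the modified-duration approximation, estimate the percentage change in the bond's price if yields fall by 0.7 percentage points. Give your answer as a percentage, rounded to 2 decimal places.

Periodic yield y = 0.078. Modified duration first:
  t   CF        PV=CF/(1+0.078)^t    t·PV
  1       125.00       115.9555       115.9555
  2       125.00       107.5654       215.1307
  3       125.00        99.7824       299.3471
  4       125.00        92.5625       370.2499
  5       125.00        85.8650       429.3250
  6    25,125.00    16,010.0801    96,060.4807
  Σ                 16,511.8108    97,490.4889
P = 16,511.8108; D_Mac = 5.90429 yrs; D_mod = 5.90429/(1+0.078) = 5.47708 yrs.
ΔP/P ≈ -D_mod · Δy = -5.47708 × (-0.007) = +0.038340 = +3.8340%.

+3.83%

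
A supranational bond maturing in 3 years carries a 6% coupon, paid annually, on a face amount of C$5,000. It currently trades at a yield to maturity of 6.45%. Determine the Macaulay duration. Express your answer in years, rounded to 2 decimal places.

2.83 years

Periodic yield y = 0.0645. Discount each cash flow and weight by its year:
  t   CF        PV=CF/(1+0.0645)^t    t·PV
  1       300.00       281.8225       281.8225
  2       300.00       264.7463       529.4926
  3     5,300.00     4,393.7857    13,181.3571
  Σ                  4,940.3545    13,992.6722
Price P = Σ PV = 4,940.3545.
Macaulay duration = Σ(t·PV) / P = 13,992.6722 / 4,940.3545 = 2.83232 years.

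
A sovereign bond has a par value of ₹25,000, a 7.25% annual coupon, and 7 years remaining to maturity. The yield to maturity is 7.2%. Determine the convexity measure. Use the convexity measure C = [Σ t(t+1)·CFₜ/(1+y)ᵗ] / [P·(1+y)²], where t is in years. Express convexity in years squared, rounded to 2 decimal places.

37.12

With y = 0.072:
  t   CF        PV=CF/(1+0.072)^t    t·PV        t(t+1)·PV
  1     1,812.50     1,690.7649     1,690.7649       3,381.5299
  2     1,812.50     1,577.2061     3,154.4122       9,463.2365
  3     1,812.50     1,471.2743     4,413.8230      17,655.2920
  4     1,812.50     1,372.4574     5,489.8296      27,449.1480
  5     1,812.50     1,280.2774     6,401.3871      38,408.3228
  6     1,812.50     1,194.2886     7,165.7319      50,160.1231
  7    26,812.50    16,480.6301   115,364.4107     922,915.2858
  Σ                 25,066.8989   143,680.3594   1,069,432.9381
P = 25,066.8989.
Convexity = Σ t(t+1)·PV / [P·(1+y)²] = 1,069,432.9381 / (25,066.8989 × 1.149184) = 37.12474.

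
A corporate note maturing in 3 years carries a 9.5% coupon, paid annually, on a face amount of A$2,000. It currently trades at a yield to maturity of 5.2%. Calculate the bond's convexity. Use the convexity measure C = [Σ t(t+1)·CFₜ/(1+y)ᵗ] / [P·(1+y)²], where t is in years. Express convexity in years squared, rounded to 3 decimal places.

9.696

With y = 0.052:
  t   CF        PV=CF/(1+0.052)^t    t·PV        t(t+1)·PV
  1       190.00       180.6084       180.6084         361.2167
  2       190.00       171.6810       343.3619       1,030.0857
  3     2,190.00     1,881.0351     5,643.1052      22,572.4210
  Σ                  2,233.3244     6,167.0755      23,963.7234
P = 2,233.3244.
Convexity = Σ t(t+1)·PV / [P·(1+y)²] = 23,963.7234 / (2,233.3244 × 1.106704) = 9.69552.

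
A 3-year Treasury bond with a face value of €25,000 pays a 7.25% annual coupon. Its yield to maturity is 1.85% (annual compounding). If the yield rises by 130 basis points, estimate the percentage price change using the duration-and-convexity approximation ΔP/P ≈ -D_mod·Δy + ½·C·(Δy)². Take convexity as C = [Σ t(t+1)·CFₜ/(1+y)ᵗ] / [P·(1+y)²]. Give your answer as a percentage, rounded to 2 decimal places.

-3.51%

With y = 0.0185:
  t   CF        PV=CF/(1+0.0185)^t    t·PV        t(t+1)·PV
  1     1,812.50     1,779.5778     1,779.5778       3,559.1556
  2     1,812.50     1,747.2536     3,494.5072      10,483.5217
  3    26,812.50    25,377.8140    76,133.4419     304,533.7677
  Σ                 28,904.6454    81,407.5270     318,576.4450
P = 28,904.6454; D_Mac = 2.81642 yrs; D_mod = 2.76526 yrs; C = 10.62488.
Duration effect: -2.76526 × (+0.013) = -0.035948
Convexity effect: 0.5 × 10.62488 × (0.013)² = +0.0008978
ΔP/P ≈ -0.035948 + 0.0008978 = -0.035051 = -3.5051%.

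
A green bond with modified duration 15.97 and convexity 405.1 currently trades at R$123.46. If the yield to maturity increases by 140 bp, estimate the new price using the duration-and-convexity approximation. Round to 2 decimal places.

Duration effect: -D_mod·Δy = -15.97 × (+0.014) = -0.223580
Convexity effect: ½·C·(Δy)² = 0.5 × 405.1 × (0.014)² = +0.0396998
ΔP/P ≈ -0.223580 + 0.0396998 = -0.1838802
New price ≈ 123.46 × (1 - 0.1838802) = 100.758150508.

R$100.76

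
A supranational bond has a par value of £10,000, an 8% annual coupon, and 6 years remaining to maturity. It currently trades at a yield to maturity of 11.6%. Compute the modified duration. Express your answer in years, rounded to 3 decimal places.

4.389 years

Periodic yield y = 0.116. First find Macaulay duration:
  t   CF        PV=CF/(1+0.116)^t    t·PV
  1       800.00       716.8459       716.8459
  2       800.00       642.3350     1,284.6700
  3       800.00       575.5690     1,726.7070
  4       800.00       515.7428     2,062.9714
  5       800.00       462.1352     2,310.6758
  6    10,800.00     5,590.3447    33,542.0682
  Σ                  8,502.9726    41,643.9384
P = 8,502.9726; Macaulay duration = 41,643.9384 / 8,502.9726 = 4.89757 years.
Modified duration = D_Mac / (1 + y) = 4.89757 / 1.116 = 4.38851 years.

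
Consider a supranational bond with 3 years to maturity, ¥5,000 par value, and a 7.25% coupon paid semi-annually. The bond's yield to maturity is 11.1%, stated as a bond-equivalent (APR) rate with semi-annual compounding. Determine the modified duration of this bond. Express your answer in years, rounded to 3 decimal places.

Periodic yield y = 0.0555. First find Macaulay duration:
  t   CF        PV=CF/(1+0.0555)^t    t·PV
  1       181.25       171.7196       171.7196
  2       181.25       162.6903       325.3805
  3       181.25       154.1357       462.4072
  4       181.25       146.0310       584.1240
  5       181.25       138.3524       691.7622
  6     5,181.25     3,747.0123    22,482.0740
  Σ                  4,519.9413    24,717.4674
P = 4,519.9413; Macaulay duration = 24,717.4674 / 4,519.9413 = 5.46854 half-year periods = 2.73427 years.
Modified duration = D_Mac / (1 + y) = 2.73427 / 1.0555 = 2.59050 years.

2.590 years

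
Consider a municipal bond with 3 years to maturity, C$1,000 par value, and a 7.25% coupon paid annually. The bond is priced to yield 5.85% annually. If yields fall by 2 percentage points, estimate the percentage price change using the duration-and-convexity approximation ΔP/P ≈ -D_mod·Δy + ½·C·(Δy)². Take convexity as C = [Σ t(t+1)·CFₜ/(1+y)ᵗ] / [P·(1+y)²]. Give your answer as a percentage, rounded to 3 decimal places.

With y = 0.0585:
  t   CF        PV=CF/(1+0.0585)^t    t·PV        t(t+1)·PV
  1        72.50        68.4932        68.4932         136.9863
  2        72.50        64.7077       129.4155         388.2465
  3     1,072.50       904.3254     2,712.9761      10,851.9044
  Σ                  1,037.5263     2,910.8847      11,377.1372
P = 1,037.5263; D_Mac = 2.80560 yrs; D_mod = 2.65054 yrs; C = 9.78706.
Duration effect: -2.65054 × (-0.02) = +0.053011
Convexity effect: 0.5 × 9.78706 × (-0.02)² = +0.0019574
ΔP/P ≈ +0.053011 + 0.0019574 = +0.054968 = +5.4968%.

+5.497%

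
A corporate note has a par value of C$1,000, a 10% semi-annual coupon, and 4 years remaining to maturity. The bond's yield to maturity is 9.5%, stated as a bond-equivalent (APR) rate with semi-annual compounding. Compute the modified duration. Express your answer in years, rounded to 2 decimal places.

Periodic yield y = 0.0475. First find Macaulay duration:
  t   CF        PV=CF/(1+0.0475)^t    t·PV
  1        50.00        47.7327        47.7327
  2        50.00        45.5682        91.1364
  3        50.00        43.5019       130.5056
  4        50.00        41.5292       166.1169
  5        50.00        39.6460       198.2302
  6        50.00        37.8483       227.0895
  7        50.00        36.1320       252.9239
  8     1,050.00       724.3643     5,794.9145
  Σ                  1,016.3226     6,908.6497
P = 1,016.3226; Macaulay duration = 6,908.6497 / 1,016.3226 = 6.79769 half-year periods = 3.39885 years.
Modified duration = D_Mac / (1 + y) = 3.39885 / 1.0475 = 3.24472 years.

3.24 years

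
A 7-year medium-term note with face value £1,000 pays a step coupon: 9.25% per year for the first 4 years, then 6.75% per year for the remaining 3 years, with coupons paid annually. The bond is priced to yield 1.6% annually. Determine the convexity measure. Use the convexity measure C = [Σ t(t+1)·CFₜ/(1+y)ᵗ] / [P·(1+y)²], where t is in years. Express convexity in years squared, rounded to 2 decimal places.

With y = 0.016:
  t   CF        PV=CF/(1+0.016)^t    t·PV        t(t+1)·PV
  1        92.50        91.0433        91.0433         182.0866
  2        92.50        89.6096       179.2191         537.6573
  3        92.50        88.1984       264.5951       1,058.3806
  4        92.50        86.8094       347.2377       1,736.1886
  5        67.50        62.3498       311.7491       1,870.4947
  6        67.50        61.3679       368.2076       2,577.4534
  7     1,067.50       955.2387     6,686.6712      53,493.3696
  Σ                  1,434.6172     8,248.7232      61,455.6307
P = 1,434.6172.
Convexity = Σ t(t+1)·PV / [P·(1+y)²] = 61,455.6307 / (1,434.6172 × 1.032256) = 41.49906.

41.50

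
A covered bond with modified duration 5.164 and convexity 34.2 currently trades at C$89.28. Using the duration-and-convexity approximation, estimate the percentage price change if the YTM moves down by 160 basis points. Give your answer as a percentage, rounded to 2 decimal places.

Duration effect: -D_mod·Δy = -5.164 × (-0.016) = +0.082624
Convexity effect: ½·C·(Δy)² = 0.5 × 34.2 × (-0.016)² = +0.0043776
ΔP/P ≈ +0.082624 + 0.0043776 = +0.0870016
= +8.70016%.

+8.70%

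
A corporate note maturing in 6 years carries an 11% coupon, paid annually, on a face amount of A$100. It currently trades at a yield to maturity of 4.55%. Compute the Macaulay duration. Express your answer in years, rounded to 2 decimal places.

Periodic yield y = 0.0455. Discount each cash flow and weight by its year:
  t   CF        PV=CF/(1+0.0455)^t    t·PV
  1        11.00        10.5213        10.5213
  2        11.00        10.0634        20.1268
  3        11.00         9.6254        28.8763
  4        11.00         9.2065        36.8262
  5        11.00         8.8059        44.0294
  6       111.00        84.9921       509.9528
  Σ                    133.2147       650.3328
Price P = Σ PV = 133.2147.
Macaulay duration = Σ(t·PV) / P = 650.3328 / 133.2147 = 4.88184 years.

4.88 years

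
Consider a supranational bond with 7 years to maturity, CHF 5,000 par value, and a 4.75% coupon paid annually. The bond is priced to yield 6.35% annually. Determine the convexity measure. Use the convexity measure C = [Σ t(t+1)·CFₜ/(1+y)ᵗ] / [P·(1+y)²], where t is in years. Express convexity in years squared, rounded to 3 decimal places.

40.830

With y = 0.0635:
  t   CF        PV=CF/(1+0.0635)^t    t·PV        t(t+1)·PV
  1       237.50       223.3192       223.3192         446.6385
  2       237.50       209.9852       419.9703       1,259.9110
  3       237.50       197.4473       592.3418       2,369.3672
  4       237.50       185.6580       742.6319       3,713.1597
  5       237.50       174.5726       872.8631       5,237.1788
  6       237.50       164.1492       984.8949       6,894.2645
  7     5,237.50     3,403.7807    23,826.4652     190,611.7213
  Σ                  4,558.9122    27,662.4865     210,532.2410
P = 4,558.9122.
Convexity = Σ t(t+1)·PV / [P·(1+y)²] = 210,532.2410 / (4,558.9122 × 1.131032) = 40.83028.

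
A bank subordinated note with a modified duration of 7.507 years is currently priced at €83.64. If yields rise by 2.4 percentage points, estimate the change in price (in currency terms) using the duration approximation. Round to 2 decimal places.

Duration approximation: ΔP/P ≈ -D_mod · Δy = -7.507 × (+0.024) = -0.180168.
ΔP ≈ 83.64 × (-0.180168) = -15.06925152.

-€15.07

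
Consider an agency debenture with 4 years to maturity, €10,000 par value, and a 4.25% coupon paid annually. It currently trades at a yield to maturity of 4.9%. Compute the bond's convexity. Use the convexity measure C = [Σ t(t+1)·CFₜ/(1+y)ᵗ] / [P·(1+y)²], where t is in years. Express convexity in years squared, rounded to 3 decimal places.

With y = 0.049:
  t   CF        PV=CF/(1+0.049)^t    t·PV        t(t+1)·PV
  1       425.00       405.1478       405.1478         810.2955
  2       425.00       386.2228       772.4457       2,317.3370
  3       425.00       368.1819     1,104.5458       4,418.1831
  4    10,425.00     8,609.4243    34,437.6971     172,188.4856
  Σ                  9,768.9768    36,719.8363     179,734.3013
P = 9,768.9768.
Convexity = Σ t(t+1)·PV / [P·(1+y)²] = 179,734.3013 / (9,768.9768 × 1.100401) = 16.71979.

16.720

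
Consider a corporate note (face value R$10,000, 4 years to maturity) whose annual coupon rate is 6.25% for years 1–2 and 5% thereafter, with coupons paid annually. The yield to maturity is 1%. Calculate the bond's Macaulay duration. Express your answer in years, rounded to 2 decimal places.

Periodic yield y = 0.01. Discount each cash flow and weight by its year:
  t   CF        PV=CF/(1+0.01)^t    t·PV
  1       625.00       618.8119       618.8119
  2       625.00       612.6850     1,225.3701
  3       500.00       485.2951     1,455.8852
  4    10,500.00    10,090.2936    40,361.1745
  Σ                 11,807.0856    43,661.2416
Price P = Σ PV = 11,807.0856.
Macaulay duration = Σ(t·PV) / P = 43,661.2416 / 11,807.0856 = 3.69788 years.

3.70 years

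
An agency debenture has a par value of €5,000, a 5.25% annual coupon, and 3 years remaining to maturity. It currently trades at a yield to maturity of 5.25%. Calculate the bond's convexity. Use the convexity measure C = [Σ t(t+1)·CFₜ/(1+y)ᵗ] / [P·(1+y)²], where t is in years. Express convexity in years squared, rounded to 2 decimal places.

With y = 0.0525:
  t   CF        PV=CF/(1+0.0525)^t    t·PV        t(t+1)·PV
  1       262.50       249.4062       249.4062         498.8124
  2       262.50       236.9655       473.9310       1,421.7929
  3     5,262.50     4,513.6283    13,540.8850      54,163.5400
  Σ                  5,000.0000    14,264.2222      56,084.1453
P = 5,000.0000.
Convexity = Σ t(t+1)·PV / [P·(1+y)²] = 56,084.1453 / (5,000.0000 × 1.107756) = 10.12572.

10.13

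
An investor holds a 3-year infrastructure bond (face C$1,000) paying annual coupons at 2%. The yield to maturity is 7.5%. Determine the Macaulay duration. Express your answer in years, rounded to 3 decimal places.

2.936 years

Periodic yield y = 0.075. Discount each cash flow and weight by its year:
  t   CF        PV=CF/(1+0.075)^t    t·PV
  1        20.00        18.6047        18.6047
  2        20.00        17.3067        34.6133
  3     1,020.00       821.0598     2,463.1793
  Σ                    856.9711     2,516.3973
Price P = Σ PV = 856.9711.
Macaulay duration = Σ(t·PV) / P = 2,516.3973 / 856.9711 = 2.93639 years.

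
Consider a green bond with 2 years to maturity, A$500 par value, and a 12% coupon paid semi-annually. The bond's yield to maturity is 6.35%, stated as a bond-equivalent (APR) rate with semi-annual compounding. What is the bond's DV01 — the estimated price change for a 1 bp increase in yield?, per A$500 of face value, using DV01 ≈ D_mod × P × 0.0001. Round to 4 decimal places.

Periodic yield y = 0.03175.
  t   CF        PV=CF/(1+0.03175)^t    t·PV
  1        30.00        29.0768        29.0768
  2        30.00        28.1820        56.3641
  3        30.00        27.3148        81.9444
  4       530.00       467.7114     1,870.8456
  Σ                    552.2850     2,038.2309
P = 552.2850; D_Mac = 3.69054 half-year periods = 1.84527 yrs; D_mod = 1.78849 yrs.
DV01 ≈ 1.78849 × 552.2850 × 0.0001 = 0.098775.

A$0.0988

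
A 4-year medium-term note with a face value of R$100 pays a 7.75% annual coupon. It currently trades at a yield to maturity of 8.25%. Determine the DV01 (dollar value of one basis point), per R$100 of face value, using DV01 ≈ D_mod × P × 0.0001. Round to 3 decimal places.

Periodic yield y = 0.0825.
  t   CF        PV=CF/(1+0.0825)^t    t·PV
  1         7.75         7.1594         7.1594
  2         7.75         6.6137        13.2274
  3         7.75         6.1097        18.3290
  4       107.75        78.4704       313.8814
  Σ                     98.3531       352.5973
P = 98.3531; D_Mac = 3.58501 yrs; D_mod = 3.31179 yrs.
DV01 ≈ 3.31179 × 98.3531 × 0.0001 = 0.032572.

R$0.033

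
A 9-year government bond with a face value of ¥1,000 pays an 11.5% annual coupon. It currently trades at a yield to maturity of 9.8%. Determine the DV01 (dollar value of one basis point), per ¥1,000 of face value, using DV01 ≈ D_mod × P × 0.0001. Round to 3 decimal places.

Periodic yield y = 0.098.
  t   CF        PV=CF/(1+0.098)^t    t·PV
  1       115.00       104.7359       104.7359
  2       115.00        95.3879       190.7757
  3       115.00        86.8742       260.6226
  4       115.00        79.1204       316.4816
  5       115.00        72.0587       360.2933
  6       115.00        65.6272       393.7631
  7       115.00        59.7698       418.3883
  8       115.00        54.4351       435.4809
  9     1,115.00       480.6775     4,326.0976
  Σ                  1,098.6866     6,806.6390
P = 1,098.6866; D_Mac = 6.19525 yrs; D_mod = 5.64231 yrs.
DV01 ≈ 5.64231 × 1,098.6866 × 0.0001 = 0.619912.

¥0.620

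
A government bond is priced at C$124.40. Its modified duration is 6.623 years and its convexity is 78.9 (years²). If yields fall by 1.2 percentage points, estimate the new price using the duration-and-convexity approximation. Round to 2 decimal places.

Duration effect: -D_mod·Δy = -6.623 × (-0.012) = +0.079476
Convexity effect: ½·C·(Δy)² = 0.5 × 78.9 × (-0.012)² = +0.0056808
ΔP/P ≈ +0.079476 + 0.0056808 = +0.0851568
New price ≈ 124.40 × (1 + 0.0851568) = 134.99350592.

C$134.99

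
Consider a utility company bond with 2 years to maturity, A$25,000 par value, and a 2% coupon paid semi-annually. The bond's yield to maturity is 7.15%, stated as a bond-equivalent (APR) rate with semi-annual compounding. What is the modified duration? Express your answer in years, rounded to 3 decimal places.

1.901 years

Periodic yield y = 0.03575. First find Macaulay duration:
  t   CF        PV=CF/(1+0.03575)^t    t·PV
  1       250.00       241.3710       241.3710
  2       250.00       233.0398       466.0796
  3       250.00       224.9962       674.9886
  4    25,250.00    21,940.2522    87,761.0086
  Σ                 22,639.6592    89,143.4478
P = 22,639.6592; Macaulay duration = 89,143.4478 / 22,639.6592 = 3.93749 half-year periods = 1.96875 years.
Modified duration = D_Mac / (1 + y) = 1.96875 / 1.03575 = 1.90079 years.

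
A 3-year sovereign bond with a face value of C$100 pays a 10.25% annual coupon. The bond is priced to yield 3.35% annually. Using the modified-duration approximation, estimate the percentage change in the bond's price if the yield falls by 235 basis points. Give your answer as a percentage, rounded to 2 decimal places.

+6.26%

Periodic yield y = 0.0335. Modified duration first:
  t   CF        PV=CF/(1+0.0335)^t    t·PV
  1        10.25         9.9178         9.9178
  2        10.25         9.5963        19.1926
  3       110.25        99.8728       299.6184
  Σ                    119.3868       328.7287
P = 119.3868; D_Mac = 2.75348 yrs; D_mod = 2.75348/(1+0.0335) = 2.66422 yrs.
ΔP/P ≈ -D_mod · Δy = -2.66422 × (-0.0235) = +0.062609 = +6.2609%.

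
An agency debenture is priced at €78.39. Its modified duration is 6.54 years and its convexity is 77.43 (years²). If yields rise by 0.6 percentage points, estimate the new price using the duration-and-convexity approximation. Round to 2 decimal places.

Duration effect: -D_mod·Δy = -6.54 × (+0.006) = -0.039240
Convexity effect: ½·C·(Δy)² = 0.5 × 77.43 × (0.006)² = +0.00139374
ΔP/P ≈ -0.039240 + 0.00139374 = -0.03784626
New price ≈ 78.39 × (1 - 0.03784626) = 75.4232316786.

€75.42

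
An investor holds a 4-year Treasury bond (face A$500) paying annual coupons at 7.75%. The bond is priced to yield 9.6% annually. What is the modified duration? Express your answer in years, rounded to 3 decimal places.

Periodic yield y = 0.096. First find Macaulay duration:
  t   CF        PV=CF/(1+0.096)^t    t·PV
  1        38.75        35.3558        35.3558
  2        38.75        32.2590        64.5180
  3        38.75        29.4334        88.3001
  4       538.75       373.3749     1,493.4994
  Σ                    470.4230     1,681.6733
P = 470.4230; Macaulay duration = 1,681.6733 / 470.4230 = 3.57481 years.
Modified duration = D_Mac / (1 + y) = 3.57481 / 1.096 = 3.26169 years.

3.262 years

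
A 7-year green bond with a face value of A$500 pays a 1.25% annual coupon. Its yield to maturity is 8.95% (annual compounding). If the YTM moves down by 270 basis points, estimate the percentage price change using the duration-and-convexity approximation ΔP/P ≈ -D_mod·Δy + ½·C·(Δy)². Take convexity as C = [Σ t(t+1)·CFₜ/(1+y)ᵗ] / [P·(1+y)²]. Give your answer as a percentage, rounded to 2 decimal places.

With y = 0.0895:
  t   CF        PV=CF/(1+0.0895)^t    t·PV        t(t+1)·PV
  1         6.25         5.7366         5.7366          11.4732
  2         6.25         5.2653        10.5307          31.5920
  3         6.25         4.8328        14.4984          57.9935
  4         6.25         4.4358        17.7432          88.7158
  5         6.25         4.0714        20.3570         122.1420
  6         6.25         3.7369        22.4217         156.9517
  7       506.25       277.8270     1,944.7888      15,558.3100
  Σ                    305.9058     2,036.0762      16,027.1782
P = 305.9058; D_Mac = 6.65589 yrs; D_mod = 6.10913 yrs; C = 44.13823.
Duration effect: -6.10913 × (-0.027) = +0.164946
Convexity effect: 0.5 × 44.13823 × (-0.027)² = +0.0160884
ΔP/P ≈ +0.164946 + 0.0160884 = +0.181035 = +18.1035%.

+18.10%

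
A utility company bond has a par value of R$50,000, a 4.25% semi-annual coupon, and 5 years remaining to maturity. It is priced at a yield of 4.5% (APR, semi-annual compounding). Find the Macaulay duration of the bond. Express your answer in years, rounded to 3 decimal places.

4.554 years

Periodic yield y = 0.0225. Discount each cash flow and weight by its period:
  t   CF        PV=CF/(1+0.0225)^t    t·PV
  1     1,062.50     1,039.1198     1,039.1198
  2     1,062.50     1,016.2541     2,032.5082
  3     1,062.50       993.8915     2,981.6746
  4     1,062.50       972.0211     3,888.0842
  5     1,062.50       950.6318     4,753.1592
  6     1,062.50       929.7133     5,578.2797
  7     1,062.50       909.2551     6,364.7854
  8     1,062.50       889.2470     7,113.9759
  9     1,062.50       869.6792     7,827.1129
  10   51,062.50    40,876.0486   408,760.4862
  Σ                 49,445.8615   450,339.1861
Price P = Σ PV = 49,445.8615.
Macaulay duration = Σ(t·PV) / P = 450,339.1861 / 49,445.8615 = 9.10772 half-year periods.
In years: 9.10772 / 2 = 4.55386 years.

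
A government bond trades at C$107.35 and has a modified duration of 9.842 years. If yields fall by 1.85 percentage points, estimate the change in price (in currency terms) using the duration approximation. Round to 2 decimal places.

+C$19.55

Duration approximation: ΔP/P ≈ -D_mod · Δy = -9.842 × (-0.0185) = +0.182077.
ΔP ≈ 107.35 × (+0.182077) = +19.54596595.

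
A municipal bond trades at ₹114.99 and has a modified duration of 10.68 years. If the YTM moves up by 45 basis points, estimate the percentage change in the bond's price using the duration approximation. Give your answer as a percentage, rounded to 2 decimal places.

-4.81%

Duration approximation: ΔP/P ≈ -D_mod · Δy = -10.68 × (+0.0045) = -0.048060.
As a percentage: -4.8060%.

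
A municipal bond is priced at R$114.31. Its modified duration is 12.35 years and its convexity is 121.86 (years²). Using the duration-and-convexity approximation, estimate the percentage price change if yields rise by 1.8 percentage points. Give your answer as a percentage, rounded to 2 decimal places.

Duration effect: -D_mod·Δy = -12.35 × (+0.018) = -0.222300
Convexity effect: ½·C·(Δy)² = 0.5 × 121.86 × (0.018)² = +0.01974132
ΔP/P ≈ -0.222300 + 0.01974132 = -0.20255868
= -20.255868%.

-20.26%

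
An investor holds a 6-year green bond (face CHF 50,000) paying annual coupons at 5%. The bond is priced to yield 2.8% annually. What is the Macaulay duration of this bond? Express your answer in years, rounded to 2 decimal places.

Periodic yield y = 0.028. Discount each cash flow and weight by its year:
  t   CF        PV=CF/(1+0.028)^t    t·PV
  1     2,500.00     2,431.9066     2,431.9066
  2     2,500.00     2,365.6679     4,731.3358
  3     2,500.00     2,301.2334     6,903.7001
  4     2,500.00     2,238.5539     8,954.2155
  5     2,500.00     2,177.5816    10,887.9079
  6    52,500.00    44,483.6705   266,902.0232
  Σ                 55,998.6139   300,811.0892
Price P = Σ PV = 55,998.6139.
Macaulay duration = Σ(t·PV) / P = 300,811.0892 / 55,998.6139 = 5.37176 years.

5.37 years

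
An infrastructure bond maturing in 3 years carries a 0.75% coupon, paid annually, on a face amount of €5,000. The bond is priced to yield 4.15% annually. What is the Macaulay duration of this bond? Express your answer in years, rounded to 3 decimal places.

2.976 years

Periodic yield y = 0.0415. Discount each cash flow and weight by its year:
  t   CF        PV=CF/(1+0.0415)^t    t·PV
  1        37.50        36.0058        36.0058
  2        37.50        34.5711        69.1421
  3     5,037.50     4,458.9976    13,376.9927
  Σ                  4,529.5744    13,482.1406
Price P = Σ PV = 4,529.5744.
Macaulay duration = Σ(t·PV) / P = 13,482.1406 / 4,529.5744 = 2.97647 years.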